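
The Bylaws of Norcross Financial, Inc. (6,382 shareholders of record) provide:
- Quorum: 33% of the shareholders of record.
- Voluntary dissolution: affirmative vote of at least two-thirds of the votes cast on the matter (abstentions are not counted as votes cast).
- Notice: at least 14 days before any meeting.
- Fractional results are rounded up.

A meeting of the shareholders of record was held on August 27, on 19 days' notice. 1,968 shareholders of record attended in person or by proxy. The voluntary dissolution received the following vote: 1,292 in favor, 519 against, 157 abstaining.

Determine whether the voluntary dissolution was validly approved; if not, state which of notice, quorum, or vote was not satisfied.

Invalid — quorum requirement not satisfied.

Notice: 19 days given; 14 required. Satisfied.
Quorum: 33% of 6,382 = 2,106.06, rounded up to 2,107; 1,968 present. Not satisfied.
Vote: requires two-thirds of the votes cast (1,968 − 157 abstaining = 1,811); 2/3 of 1811 = 1207.33, rounded up to 1208, so 1,208 needed; 1,292 in favor. Satisfied.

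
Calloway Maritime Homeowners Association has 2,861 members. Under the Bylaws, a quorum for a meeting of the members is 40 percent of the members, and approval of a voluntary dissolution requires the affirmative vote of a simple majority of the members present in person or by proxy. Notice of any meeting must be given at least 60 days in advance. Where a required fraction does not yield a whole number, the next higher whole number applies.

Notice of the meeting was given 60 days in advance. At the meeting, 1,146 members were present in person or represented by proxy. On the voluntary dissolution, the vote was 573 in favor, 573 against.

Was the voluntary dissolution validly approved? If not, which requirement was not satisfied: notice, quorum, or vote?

Notice: 60 days given; 60 required. Satisfied.
Quorum: 40% of 2,861 = 1,144.40, rounded up to 1,145; 1,146 present. Satisfied.
Vote: requires a majority of those present (1,146); a majority of 1146 is 574, so 574 needed; 573 in favor. Not satisfied.

Invalid — vote requirement not satisfied.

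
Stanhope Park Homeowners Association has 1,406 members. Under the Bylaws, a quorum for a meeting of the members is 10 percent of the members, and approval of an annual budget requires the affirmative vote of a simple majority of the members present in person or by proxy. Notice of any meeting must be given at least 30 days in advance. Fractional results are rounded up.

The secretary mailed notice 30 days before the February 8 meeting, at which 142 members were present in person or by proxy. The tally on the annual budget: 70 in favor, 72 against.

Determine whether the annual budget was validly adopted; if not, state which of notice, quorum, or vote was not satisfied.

Notice: 30 days given; 30 required. Satisfied.
Quorum: 10% of 1,406 = 140.60, rounded up to 141; 142 present. Satisfied.
Vote: requires a majority of those present (142); a majority of 142 is 72, so 72 needed; 70 in favor. Not satisfied.

Invalid — vote requirement not satisfied.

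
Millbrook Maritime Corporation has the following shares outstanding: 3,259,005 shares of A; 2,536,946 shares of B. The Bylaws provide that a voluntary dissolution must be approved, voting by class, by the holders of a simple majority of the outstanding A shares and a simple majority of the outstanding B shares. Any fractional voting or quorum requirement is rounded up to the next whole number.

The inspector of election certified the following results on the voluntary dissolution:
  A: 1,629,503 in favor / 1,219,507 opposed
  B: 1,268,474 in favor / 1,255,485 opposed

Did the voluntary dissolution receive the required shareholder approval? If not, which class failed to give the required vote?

A: a majority of 3259005 is 1629503; 1,629,503 required, 1,629,503 in favor — approved.
B: a majority of 2536946 is 1268474; 1,268,474 required, 1,268,474 in favor — approved.

Approved — every class gave the required vote.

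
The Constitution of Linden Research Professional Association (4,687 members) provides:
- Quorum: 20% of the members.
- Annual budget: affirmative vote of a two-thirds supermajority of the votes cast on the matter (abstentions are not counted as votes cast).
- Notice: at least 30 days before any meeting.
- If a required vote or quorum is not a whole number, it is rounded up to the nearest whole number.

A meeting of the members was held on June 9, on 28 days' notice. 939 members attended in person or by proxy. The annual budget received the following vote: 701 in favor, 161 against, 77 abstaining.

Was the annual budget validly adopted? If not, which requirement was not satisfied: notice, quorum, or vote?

Notice: 28 days given; 30 required. Not satisfied.
Quorum: 20% of 4,687 = 937.40, rounded up to 938; 939 present. Satisfied.
Vote: requires two-thirds of the votes cast (939 − 77 abstaining = 862); 2/3 of 862 = 574.67, rounded up to 575, so 575 needed; 701 in favor. Satisfied.

Invalid — notice requirement not satisfied.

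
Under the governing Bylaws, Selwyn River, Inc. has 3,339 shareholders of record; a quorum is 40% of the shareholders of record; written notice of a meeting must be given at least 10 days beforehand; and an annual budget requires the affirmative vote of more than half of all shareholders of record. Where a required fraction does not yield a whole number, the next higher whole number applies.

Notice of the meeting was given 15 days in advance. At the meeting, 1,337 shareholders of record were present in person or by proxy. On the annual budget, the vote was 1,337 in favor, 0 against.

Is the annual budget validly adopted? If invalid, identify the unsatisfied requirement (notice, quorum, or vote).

Invalid — vote requirement not satisfied.

Notice: 15 days given; 10 required. Satisfied.
Quorum: 40% of 3,339 = 1,335.60, rounded up to 1,336; 1,337 present. Satisfied.
Vote: requires a majority of all shareholders of record (3,339); a majority of 3339 is 1670, so 1,670 needed; 1,337 in favor. Not satisfied.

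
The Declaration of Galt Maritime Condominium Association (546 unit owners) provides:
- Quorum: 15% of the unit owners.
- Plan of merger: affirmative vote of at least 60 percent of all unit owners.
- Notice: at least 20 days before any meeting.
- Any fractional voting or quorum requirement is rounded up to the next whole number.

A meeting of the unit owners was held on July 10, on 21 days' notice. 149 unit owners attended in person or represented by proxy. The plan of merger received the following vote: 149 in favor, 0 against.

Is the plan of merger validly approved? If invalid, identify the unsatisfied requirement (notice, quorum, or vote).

Invalid — vote requirement not satisfied.

Notice: 21 days given; 20 required. Satisfied.
Quorum: 15% of 546 = 81.90, rounded up to 82; 149 present. Satisfied.
Vote: requires three-fifths of all unit owners (546); 3/5 of 546 = 327.60, rounded up to 328, so 328 needed; 149 in favor. Not satisfied.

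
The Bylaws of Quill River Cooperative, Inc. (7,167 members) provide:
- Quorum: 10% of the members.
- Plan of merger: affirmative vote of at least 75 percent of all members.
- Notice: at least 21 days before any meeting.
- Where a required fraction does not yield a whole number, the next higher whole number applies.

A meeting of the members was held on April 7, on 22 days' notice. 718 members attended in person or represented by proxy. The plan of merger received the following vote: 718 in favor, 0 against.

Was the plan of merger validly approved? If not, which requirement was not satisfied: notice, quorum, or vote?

Invalid — vote requirement not satisfied.

Notice: 22 days given; 21 required. Satisfied.
Quorum: 10% of 7,167 = 716.70, rounded up to 717; 718 present. Satisfied.
Vote: requires three-fourths of all members (7,167); 3/4 of 7167 = 5375.25, rounded up to 5376, so 5,376 needed; 718 in favor. Not satisfied.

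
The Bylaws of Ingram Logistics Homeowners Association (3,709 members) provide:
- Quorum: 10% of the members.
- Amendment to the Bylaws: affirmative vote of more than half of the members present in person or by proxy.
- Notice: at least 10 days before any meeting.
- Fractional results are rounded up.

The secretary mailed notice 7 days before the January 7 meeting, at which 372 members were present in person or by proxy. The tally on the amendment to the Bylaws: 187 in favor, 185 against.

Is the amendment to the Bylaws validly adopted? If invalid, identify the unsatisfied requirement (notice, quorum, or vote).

Invalid — notice requirement not satisfied.

Notice: 7 days given; 10 required. Not satisfied.
Quorum: 10% of 3,709 = 370.90, rounded up to 371; 372 present. Satisfied.
Vote: requires a majority of those present (372); a majority of 372 is 187, so 187 needed; 187 in favor. Satisfied.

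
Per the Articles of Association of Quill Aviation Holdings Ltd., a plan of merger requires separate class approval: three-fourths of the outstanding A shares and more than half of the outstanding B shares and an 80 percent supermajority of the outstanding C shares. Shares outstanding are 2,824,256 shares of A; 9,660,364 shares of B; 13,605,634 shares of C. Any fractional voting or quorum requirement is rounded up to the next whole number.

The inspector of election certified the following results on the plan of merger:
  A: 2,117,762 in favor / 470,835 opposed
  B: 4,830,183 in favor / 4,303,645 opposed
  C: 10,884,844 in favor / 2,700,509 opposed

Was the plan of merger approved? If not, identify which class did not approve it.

A: 3/4 of 2824256 = 2118192; 2,118,192 required, 2,117,762 in favor — not approved.
B: a majority of 9660364 is 4830183; 4,830,183 required, 4,830,183 in favor — approved.
C: 4/5 of 13605634 = 10884507.20, rounded up to 10884508; 10,884,508 required, 10,884,844 in favor — approved.

Not approved — the A shares did not give the required vote.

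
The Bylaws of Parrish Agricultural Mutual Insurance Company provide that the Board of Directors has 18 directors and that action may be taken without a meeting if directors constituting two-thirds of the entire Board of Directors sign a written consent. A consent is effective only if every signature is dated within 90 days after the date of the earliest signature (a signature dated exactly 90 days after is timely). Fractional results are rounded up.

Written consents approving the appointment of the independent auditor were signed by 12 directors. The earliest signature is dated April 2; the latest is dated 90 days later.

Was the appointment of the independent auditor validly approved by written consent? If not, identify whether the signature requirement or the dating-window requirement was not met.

Effective — both the signature and dating-window requirements are satisfied.

Signatures required: two-thirds of 18 — 2/3 of 18 = 12, so 12 needed; 12 signed. Sufficient.
Dating window: the latest signature is 90 days after the earliest; the limit is 90 days. Within the window.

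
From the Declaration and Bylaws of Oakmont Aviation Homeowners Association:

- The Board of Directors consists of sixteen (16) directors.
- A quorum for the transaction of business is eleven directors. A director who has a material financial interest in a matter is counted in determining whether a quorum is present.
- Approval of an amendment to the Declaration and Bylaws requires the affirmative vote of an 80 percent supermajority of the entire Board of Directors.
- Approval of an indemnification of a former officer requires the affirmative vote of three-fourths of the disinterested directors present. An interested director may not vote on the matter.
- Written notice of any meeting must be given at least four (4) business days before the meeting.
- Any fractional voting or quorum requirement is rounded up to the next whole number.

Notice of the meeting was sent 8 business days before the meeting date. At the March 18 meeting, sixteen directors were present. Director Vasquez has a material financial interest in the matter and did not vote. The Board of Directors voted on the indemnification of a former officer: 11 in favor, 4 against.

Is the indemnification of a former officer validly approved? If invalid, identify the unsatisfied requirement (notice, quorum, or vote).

Invalid — vote requirement not satisfied.

Notice: 8 business days given; 4 required (8 ≥ 4). Satisfied.
Quorum: 16 present (interested directors count toward quorum); quorum is 11. Satisfied.
Vote: the indemnification of a former officer requires three-fourths of the disinterested directors present (16 − 1 = 15). 3/4 of 15 = 11.25, rounded up to 12, so 12 affirmative votes are needed; 11 voted in favor. Not satisfied.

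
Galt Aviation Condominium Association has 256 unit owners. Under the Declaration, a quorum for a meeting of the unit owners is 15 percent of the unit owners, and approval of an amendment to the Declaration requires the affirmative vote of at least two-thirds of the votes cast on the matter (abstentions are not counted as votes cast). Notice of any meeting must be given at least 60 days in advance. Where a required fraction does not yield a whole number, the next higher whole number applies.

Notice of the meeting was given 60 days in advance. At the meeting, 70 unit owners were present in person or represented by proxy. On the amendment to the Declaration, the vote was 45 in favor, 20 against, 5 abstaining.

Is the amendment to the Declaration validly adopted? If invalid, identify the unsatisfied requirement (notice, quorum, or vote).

Valid — all requirements satisfied.

Notice: 60 days given; 60 required. Satisfied.
Quorum: 15% of 256 = 38.40, rounded up to 39; 70 present. Satisfied.
Vote: requires two-thirds of the votes cast (70 − 5 abstaining = 65); 2/3 of 65 = 43.33, rounded up to 44, so 44 needed; 45 in favor. Satisfied.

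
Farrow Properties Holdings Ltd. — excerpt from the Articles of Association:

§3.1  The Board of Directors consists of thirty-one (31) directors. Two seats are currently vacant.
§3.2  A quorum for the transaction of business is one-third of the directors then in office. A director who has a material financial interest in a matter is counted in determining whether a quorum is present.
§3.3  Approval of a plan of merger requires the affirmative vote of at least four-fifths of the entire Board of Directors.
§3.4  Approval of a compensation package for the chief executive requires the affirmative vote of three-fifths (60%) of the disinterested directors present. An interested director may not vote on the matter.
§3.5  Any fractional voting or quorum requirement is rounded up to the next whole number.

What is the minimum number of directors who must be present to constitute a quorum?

1/3 of 29 = 9.67, rounded up to 10.

10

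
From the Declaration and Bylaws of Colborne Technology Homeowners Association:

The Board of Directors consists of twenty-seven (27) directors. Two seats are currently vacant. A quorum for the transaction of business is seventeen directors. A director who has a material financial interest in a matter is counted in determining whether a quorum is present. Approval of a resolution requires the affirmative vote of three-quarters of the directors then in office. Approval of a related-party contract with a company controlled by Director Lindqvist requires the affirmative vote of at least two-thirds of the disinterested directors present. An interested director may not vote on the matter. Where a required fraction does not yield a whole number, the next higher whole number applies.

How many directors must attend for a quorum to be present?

The quorum is fixed at 17.

17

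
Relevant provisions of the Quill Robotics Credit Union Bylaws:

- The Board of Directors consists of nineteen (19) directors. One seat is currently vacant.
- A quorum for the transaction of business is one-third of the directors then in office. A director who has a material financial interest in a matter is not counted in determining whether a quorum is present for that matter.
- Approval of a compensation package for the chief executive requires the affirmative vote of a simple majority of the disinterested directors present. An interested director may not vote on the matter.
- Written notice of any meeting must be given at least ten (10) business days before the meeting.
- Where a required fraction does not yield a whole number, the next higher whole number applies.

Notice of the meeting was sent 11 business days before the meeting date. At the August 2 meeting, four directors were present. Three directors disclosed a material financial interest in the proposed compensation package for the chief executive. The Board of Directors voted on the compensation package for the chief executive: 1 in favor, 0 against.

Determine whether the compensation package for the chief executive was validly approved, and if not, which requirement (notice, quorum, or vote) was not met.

Invalid — quorum requirement not satisfied.

Notice: 11 business days given; 10 required (11 ≥ 10). Satisfied.
Quorum: 4 present, but the 3 interested directors do not count, leaving 1. Quorum is 6. Not satisfied.
Vote: the compensation package for the chief executive requires a majority of the disinterested directors present (4 − 3 = 1). A majority of 1 is 1, so 1 affirmative vote is needed; 1 voted in favor. Satisfied. (Moot — without a quorum no business can be validly transacted.)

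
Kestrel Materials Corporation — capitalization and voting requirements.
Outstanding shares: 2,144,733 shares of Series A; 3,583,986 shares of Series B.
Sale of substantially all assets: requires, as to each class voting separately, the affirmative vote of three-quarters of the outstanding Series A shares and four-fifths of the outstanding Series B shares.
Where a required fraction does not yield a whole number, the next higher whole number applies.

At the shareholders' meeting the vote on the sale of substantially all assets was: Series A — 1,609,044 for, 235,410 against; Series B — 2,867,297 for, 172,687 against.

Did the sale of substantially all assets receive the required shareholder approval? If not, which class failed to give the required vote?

Approved — every class gave the required vote.

Series A: 3/4 of 2144733 = 1608549.75, rounded up to 1608550; 1,608,550 required, 1,609,044 in favor — approved.
Series B: 4/5 of 3583986 = 2867188.80, rounded up to 2867189; 2,867,189 required, 2,867,297 in favor — approved.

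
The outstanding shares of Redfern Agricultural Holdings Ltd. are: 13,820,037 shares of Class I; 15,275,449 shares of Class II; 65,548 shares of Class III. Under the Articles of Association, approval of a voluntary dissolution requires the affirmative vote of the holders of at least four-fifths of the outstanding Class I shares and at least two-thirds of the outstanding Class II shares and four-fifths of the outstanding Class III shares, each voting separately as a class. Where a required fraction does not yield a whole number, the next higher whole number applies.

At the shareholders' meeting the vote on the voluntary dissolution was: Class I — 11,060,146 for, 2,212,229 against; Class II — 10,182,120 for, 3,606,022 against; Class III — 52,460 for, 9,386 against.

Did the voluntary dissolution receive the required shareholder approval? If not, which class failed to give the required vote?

Not approved — the Class II shares did not give the required vote.

Class I: 4/5 of 13820037 = 11056029.60, rounded up to 11056030; 11,056,030 required, 11,060,146 in favor — approved.
Class II: 2/3 of 15275449 = 10183632.67, rounded up to 10183633; 10,183,633 required, 10,182,120 in favor — not approved.
Class III: 4/5 of 65548 = 52438.40, rounded up to 52439; 52,439 required, 52,460 in favor — approved.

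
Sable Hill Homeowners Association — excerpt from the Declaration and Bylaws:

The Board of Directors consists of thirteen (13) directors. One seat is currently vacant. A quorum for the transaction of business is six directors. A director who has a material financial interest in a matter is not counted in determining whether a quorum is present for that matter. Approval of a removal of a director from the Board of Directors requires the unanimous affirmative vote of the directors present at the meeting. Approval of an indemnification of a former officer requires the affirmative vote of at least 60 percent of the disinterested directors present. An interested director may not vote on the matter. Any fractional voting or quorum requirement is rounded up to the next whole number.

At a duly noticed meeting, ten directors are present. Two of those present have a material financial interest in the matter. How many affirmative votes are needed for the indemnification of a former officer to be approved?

The indemnification of a former officer requires three-fifths of the disinterested directors present (10 − 2 = 8).
3/5 of 8 = 4.80, rounded up to 5.

5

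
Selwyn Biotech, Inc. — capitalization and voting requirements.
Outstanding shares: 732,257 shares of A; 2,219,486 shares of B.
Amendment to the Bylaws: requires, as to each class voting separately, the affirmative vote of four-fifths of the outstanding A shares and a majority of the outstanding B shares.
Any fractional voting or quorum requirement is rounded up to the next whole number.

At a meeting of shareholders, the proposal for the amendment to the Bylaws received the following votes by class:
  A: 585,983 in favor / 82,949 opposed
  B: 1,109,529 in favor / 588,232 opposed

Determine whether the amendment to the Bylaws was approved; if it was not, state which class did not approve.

A: 4/5 of 732257 = 585805.60, rounded up to 585806; 585,806 required, 585,983 in favor — approved.
B: a majority of 2219486 is 1109744; 1,109,744 required, 1,109,529 in favor — not approved.

Not approved — the B shares did not give the required vote.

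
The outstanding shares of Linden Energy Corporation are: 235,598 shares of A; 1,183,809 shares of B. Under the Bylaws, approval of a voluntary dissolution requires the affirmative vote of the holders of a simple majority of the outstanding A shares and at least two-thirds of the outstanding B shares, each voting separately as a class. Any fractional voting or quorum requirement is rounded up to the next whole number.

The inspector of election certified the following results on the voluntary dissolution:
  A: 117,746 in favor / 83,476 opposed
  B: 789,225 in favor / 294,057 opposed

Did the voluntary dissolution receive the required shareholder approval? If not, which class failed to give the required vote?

A: a majority of 235598 is 117800; 117,800 required, 117,746 in favor — not approved.
B: 2/3 of 1183809 = 789206; 789,206 required, 789,225 in favor — approved.

Not approved — the A shares did not give the required vote.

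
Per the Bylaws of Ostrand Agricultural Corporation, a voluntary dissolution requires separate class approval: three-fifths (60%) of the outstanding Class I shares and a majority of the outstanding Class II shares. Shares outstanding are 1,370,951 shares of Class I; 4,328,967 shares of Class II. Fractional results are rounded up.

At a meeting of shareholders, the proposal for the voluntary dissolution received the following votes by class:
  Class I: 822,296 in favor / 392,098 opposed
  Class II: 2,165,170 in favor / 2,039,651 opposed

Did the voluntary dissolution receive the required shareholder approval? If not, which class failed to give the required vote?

Not approved — the Class I shares did not give the required vote.

Class I: 3/5 of 1370951 = 822570.60, rounded up to 822571; 822,571 required, 822,296 in favor — not approved.
Class II: a majority of 4328967 is 2164484; 2,164,484 required, 2,165,170 in favor — approved.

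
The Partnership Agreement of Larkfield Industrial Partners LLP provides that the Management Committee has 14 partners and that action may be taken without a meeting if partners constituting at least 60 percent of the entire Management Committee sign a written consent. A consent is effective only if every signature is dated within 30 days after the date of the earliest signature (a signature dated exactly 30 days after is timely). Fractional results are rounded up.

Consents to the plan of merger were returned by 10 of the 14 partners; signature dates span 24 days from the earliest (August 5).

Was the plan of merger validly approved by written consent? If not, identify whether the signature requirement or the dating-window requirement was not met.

Signatures required: at least 60 percent of 14 — 3/5 of 14 = 8.40, rounded up to 9, so 9 needed; 10 signed. Sufficient.
Dating window: the latest signature is 24 days after the earliest; the limit is 30 days. Within the window.

Effective — both the signature and dating-window requirements are satisfied.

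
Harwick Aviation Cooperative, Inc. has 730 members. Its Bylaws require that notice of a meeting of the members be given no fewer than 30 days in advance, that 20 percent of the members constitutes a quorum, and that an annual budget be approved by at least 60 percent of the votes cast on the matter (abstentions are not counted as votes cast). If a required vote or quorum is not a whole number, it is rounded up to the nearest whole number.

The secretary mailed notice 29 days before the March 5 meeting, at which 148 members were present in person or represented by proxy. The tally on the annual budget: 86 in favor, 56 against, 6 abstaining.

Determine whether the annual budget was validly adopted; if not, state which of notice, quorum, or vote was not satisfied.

Notice: 29 days given; 30 required. Not satisfied.
Quorum: 20% of 730 = 146; 148 present. Satisfied.
Vote: requires three-fifths of the votes cast (148 − 6 abstaining = 142); 3/5 of 142 = 85.20, rounded up to 86, so 86 needed; 86 in favor. Satisfied.

Invalid — notice requirement not satisfied.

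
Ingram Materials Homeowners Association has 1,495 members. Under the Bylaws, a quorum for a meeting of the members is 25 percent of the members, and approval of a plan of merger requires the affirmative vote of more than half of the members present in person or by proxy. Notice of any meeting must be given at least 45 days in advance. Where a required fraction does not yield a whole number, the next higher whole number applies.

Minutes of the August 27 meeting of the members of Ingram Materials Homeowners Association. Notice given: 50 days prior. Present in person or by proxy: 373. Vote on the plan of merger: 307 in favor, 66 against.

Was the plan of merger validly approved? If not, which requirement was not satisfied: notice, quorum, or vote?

Invalid — quorum requirement not satisfied.

Notice: 50 days given; 45 required. Satisfied.
Quorum: 25% of 1,495 = 373.75, rounded up to 374; 373 present. Not satisfied.
Vote: requires a majority of those present (373); a majority of 373 is 187, so 187 needed; 307 in favor. Satisfied.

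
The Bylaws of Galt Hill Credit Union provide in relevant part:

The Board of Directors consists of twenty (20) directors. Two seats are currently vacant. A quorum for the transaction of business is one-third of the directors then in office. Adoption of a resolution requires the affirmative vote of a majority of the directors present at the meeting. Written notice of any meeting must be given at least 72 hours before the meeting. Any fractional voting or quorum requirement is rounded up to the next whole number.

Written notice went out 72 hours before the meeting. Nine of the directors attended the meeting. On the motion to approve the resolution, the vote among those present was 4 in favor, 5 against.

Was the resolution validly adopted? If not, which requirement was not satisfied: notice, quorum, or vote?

Notice: 72 hours given; 72 required (72 ≥ 72). Satisfied.
Quorum: 9 present; quorum is 6. Satisfied.
Vote: the resolution requires a majority of the directors present (9). A majority of 9 is 5, so 5 affirmative votes are needed; 4 voted in favor. Not satisfied.

Invalid — vote requirement not satisfied.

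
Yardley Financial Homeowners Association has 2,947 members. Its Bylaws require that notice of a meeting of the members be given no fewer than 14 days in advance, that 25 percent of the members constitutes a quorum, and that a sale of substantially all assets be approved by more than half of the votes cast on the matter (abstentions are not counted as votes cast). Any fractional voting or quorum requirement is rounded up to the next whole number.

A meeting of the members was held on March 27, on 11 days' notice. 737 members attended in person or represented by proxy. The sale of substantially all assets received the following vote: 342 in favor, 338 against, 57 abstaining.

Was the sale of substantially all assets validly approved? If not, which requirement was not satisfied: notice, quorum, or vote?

Invalid — notice requirement not satisfied.

Notice: 11 days given; 14 required. Not satisfied.
Quorum: 25% of 2,947 = 736.75, rounded up to 737; 737 present. Satisfied.
Vote: requires a majority of the votes cast (737 − 57 abstaining = 680); a majority of 680 is 341, so 341 needed; 342 in favor. Satisfied.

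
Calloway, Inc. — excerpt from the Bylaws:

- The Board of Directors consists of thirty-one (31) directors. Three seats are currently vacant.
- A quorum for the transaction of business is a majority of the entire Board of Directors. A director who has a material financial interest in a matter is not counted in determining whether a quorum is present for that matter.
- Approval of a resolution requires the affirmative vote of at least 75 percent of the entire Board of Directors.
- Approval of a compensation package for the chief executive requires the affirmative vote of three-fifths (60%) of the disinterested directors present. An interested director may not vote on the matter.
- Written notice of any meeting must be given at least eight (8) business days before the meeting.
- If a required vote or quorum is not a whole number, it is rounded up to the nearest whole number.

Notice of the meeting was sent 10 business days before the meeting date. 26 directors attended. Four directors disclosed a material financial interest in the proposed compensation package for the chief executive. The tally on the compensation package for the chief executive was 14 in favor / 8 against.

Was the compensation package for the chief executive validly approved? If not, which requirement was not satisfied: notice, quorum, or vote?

Valid — all requirements satisfied.

Notice: 10 business days given; 8 required (10 ≥ 8). Satisfied.
Quorum: 26 present, but the 4 interested directors do not count, leaving 22. Quorum is 16. Satisfied.
Vote: the compensation package for the chief executive requires three-fifths of the disinterested directors present (26 − 4 = 22). 3/5 of 22 = 13.20, rounded up to 14, so 14 affirmative votes are needed; 14 voted in favor. Satisfied.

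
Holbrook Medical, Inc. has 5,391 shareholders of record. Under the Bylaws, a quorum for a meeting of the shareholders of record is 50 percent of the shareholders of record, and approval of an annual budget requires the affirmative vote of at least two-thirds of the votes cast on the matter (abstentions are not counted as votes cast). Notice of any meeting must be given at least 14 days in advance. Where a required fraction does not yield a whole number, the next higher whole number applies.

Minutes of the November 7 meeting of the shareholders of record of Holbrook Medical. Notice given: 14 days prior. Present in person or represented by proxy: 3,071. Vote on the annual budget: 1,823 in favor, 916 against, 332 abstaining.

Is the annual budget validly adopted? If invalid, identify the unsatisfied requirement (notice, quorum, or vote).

Invalid — vote requirement not satisfied.

Notice: 14 days given; 14 required. Satisfied.
Quorum: 50% of 5,391 = 2,695.50, rounded up to 2,696; 3,071 present. Satisfied.
Vote: requires two-thirds of the votes cast (3,071 − 332 abstaining = 2,739); 2/3 of 2739 = 1826, so 1,826 needed; 1,823 in favor. Not satisfied.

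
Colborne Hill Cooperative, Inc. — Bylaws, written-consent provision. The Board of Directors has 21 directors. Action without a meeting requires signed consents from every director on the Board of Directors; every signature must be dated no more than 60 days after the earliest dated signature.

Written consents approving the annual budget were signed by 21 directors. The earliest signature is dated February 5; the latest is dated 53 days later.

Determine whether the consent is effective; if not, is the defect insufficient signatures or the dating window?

Signatures required: the unanimous vote of 21 — unanimous means all 21, so 21 needed; 21 signed. Sufficient.
Dating window: the latest signature is 53 days after the earliest; the limit is 60 days. Within the window.

Effective — both the signature and dating-window requirements are satisfied.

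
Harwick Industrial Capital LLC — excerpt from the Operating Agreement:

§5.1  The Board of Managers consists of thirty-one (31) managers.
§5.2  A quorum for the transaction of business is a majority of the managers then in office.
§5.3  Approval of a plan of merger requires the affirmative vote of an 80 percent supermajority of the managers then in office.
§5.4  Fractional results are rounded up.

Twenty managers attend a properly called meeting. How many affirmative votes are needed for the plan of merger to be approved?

25

The plan of merger requires four-fifths of the managers then in office (31).
4/5 of 31 = 24.80, rounded up to 25.
(Only 20 can vote, so the plan of merger cannot pass at this meeting, but the required vote is still 25.)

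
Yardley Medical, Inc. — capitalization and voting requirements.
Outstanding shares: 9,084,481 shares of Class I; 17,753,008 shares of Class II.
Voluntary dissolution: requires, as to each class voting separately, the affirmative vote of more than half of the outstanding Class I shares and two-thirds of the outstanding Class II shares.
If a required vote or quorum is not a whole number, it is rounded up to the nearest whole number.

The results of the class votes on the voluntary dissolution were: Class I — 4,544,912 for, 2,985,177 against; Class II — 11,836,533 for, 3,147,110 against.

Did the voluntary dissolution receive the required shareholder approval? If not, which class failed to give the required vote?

Class I: a majority of 9084481 is 4542241; 4,542,241 required, 4,544,912 in favor — approved.
Class II: 2/3 of 17753008 = 11835338.67, rounded up to 11835339; 11,835,339 required, 11,836,533 in favor — approved.

Approved — every class gave the required vote.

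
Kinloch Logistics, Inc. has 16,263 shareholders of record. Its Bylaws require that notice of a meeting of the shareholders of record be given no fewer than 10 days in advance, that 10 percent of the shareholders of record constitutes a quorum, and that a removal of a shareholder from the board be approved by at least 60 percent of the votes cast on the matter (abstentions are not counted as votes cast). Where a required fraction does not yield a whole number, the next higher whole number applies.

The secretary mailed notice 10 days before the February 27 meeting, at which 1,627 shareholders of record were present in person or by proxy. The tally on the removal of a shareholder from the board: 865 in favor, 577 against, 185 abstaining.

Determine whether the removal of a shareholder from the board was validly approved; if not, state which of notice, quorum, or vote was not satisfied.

Notice: 10 days given; 10 required. Satisfied.
Quorum: 10% of 16,263 = 1,626.30, rounded up to 1,627; 1,627 present. Satisfied.
Vote: requires three-fifths of the votes cast (1,627 − 185 abstaining = 1,442); 3/5 of 1442 = 865.20, rounded up to 866, so 866 needed; 865 in favor. Not satisfied.

Invalid — vote requirement not satisfied.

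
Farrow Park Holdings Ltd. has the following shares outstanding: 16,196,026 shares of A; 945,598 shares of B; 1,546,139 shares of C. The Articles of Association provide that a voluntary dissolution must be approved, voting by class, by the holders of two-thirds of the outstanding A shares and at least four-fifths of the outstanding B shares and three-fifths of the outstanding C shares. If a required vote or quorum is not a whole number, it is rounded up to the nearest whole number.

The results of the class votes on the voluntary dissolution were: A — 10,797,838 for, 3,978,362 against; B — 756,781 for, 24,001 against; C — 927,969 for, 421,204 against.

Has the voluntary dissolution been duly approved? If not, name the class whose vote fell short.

Approved — every class gave the required vote.

A: 2/3 of 16196026 = 10797350.67, rounded up to 10797351; 10,797,351 required, 10,797,838 in favor — approved.
B: 4/5 of 945598 = 756478.40, rounded up to 756479; 756,479 required, 756,781 in favor — approved.
C: 3/5 of 1546139 = 927683.40, rounded up to 927684; 927,684 required, 927,969 in favor — approved.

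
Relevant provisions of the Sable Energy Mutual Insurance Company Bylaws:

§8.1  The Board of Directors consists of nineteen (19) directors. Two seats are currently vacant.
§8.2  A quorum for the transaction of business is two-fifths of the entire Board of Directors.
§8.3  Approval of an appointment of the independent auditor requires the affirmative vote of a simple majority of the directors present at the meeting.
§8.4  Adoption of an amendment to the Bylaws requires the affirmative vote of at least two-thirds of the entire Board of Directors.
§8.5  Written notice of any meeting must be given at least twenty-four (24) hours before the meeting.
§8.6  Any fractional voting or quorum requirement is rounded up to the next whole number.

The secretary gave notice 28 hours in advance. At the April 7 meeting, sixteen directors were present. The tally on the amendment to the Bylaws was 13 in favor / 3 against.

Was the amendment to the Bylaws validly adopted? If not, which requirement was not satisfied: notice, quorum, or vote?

Notice: 28 hours given; 24 required (28 ≥ 24). Satisfied.
Quorum: 16 present; quorum is 8. Satisfied.
Vote: the amendment to the Bylaws requires two-thirds of the entire Board of Directors (19). 2/3 of 19 = 12.67, rounded up to 13, so 13 affirmative votes are needed; 13 voted in favor. Satisfied.

Valid — all requirements satisfied.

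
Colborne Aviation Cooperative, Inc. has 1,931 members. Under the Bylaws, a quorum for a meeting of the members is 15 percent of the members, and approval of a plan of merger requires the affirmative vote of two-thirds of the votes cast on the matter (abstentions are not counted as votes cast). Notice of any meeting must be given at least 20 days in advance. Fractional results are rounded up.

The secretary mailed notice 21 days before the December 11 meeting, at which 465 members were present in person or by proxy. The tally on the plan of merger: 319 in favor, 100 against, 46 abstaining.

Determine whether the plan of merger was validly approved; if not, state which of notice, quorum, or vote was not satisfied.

Valid — all requirements satisfied.

Notice: 21 days given; 20 required. Satisfied.
Quorum: 15% of 1,931 = 289.65, rounded up to 290; 465 present. Satisfied.
Vote: requires two-thirds of the votes cast (465 − 46 abstaining = 419); 2/3 of 419 = 279.33, rounded up to 280, so 280 needed; 319 in favor. Satisfied.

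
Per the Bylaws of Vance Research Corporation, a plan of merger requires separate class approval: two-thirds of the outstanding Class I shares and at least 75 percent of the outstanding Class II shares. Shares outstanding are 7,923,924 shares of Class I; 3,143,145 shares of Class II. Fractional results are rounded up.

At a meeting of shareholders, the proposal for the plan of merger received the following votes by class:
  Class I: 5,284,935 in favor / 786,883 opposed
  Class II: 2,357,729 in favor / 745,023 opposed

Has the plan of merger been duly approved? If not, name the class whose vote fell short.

Approved — every class gave the required vote.

Class I: 2/3 of 7923924 = 5282616; 5,282,616 required, 5,284,935 in favor — approved.
Class II: 3/4 of 3143145 = 2357358.75, rounded up to 2357359; 2,357,359 required, 2,357,729 in favor — approved.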